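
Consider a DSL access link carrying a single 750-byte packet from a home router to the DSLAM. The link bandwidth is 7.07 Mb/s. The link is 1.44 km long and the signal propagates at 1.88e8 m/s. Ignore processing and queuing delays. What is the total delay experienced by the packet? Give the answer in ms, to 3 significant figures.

L = 750 × 8 = 6000 bits.
Transmission delay = L/R = 6000 / 7070000 = 0.848656 ms.
Propagation delay = d/s = 1440 m / 188000000 m/s = 0.00765957 ms.
Total = 0.856 ms.

0.856 ms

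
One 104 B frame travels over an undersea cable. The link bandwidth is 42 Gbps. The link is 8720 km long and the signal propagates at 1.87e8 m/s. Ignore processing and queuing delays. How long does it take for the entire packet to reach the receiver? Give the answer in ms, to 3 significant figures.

46.6 ms

L = 104 × 8 = 832 bits.
Transmission delay = L/R = 832 / 42000000000 = 1.98095e-05 ms.
Propagation delay = d/s = 8720000 m / 187000000 m/s = 46.631 ms.
Total = 46.6 ms.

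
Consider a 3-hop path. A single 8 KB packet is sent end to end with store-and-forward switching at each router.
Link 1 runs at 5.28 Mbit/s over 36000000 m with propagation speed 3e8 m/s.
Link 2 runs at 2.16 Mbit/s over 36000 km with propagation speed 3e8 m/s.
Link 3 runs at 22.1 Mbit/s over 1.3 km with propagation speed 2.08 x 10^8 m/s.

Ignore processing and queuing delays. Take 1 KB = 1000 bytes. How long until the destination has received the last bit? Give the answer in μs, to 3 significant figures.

285000 μs

L = 64000 bits.
Transmission delays (L/R per hop): 12121.2, 29629.6, 2895.93 μs; sum = 44646.8 μs.
Propagation delays (d/s per hop): 120000, 120000, 6.25 μs; sum = 240006 μs.
End-to-end = 285000 μs.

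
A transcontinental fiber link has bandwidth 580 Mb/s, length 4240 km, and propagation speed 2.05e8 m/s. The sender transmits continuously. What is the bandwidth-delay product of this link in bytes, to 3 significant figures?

Propagation delay = 4240000 / 2.05e+08 = 0.0206829 s.
BDP = R × t_prop = 580000000 × 0.0206829 = 11996100 bits.
In bytes: 11996100/8 = 1500000 bytes.

1500000 bytes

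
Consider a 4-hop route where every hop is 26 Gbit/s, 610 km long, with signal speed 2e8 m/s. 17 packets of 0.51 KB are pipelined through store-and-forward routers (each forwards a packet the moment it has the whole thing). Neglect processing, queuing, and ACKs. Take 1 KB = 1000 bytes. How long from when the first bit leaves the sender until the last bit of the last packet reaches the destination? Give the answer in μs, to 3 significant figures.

Per-hop transmission t_tx = L/R = 4080/26000000000 = 0.156923 μs.
Per-hop propagation t_prop = 610000/200000000 = 3050 μs.
Pipeline fill: first packet needs 4·t_tx to clear all hops; remaining 16 packets each add one t_tx.
Total = (4+17-1)·t_tx + 4·t_prop = 20·0.156923 + 4·3050 = 12200 μs.

12200 μs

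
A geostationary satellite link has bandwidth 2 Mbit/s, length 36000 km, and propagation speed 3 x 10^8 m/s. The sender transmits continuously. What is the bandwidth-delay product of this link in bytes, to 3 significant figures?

30000 bytes

Propagation delay = 36000000 / 300000000 = 0.12 s.
BDP = R × t_prop = 2000000 × 0.12 = 240000 bits.
In bytes: 240000/8 = 30000 bytes.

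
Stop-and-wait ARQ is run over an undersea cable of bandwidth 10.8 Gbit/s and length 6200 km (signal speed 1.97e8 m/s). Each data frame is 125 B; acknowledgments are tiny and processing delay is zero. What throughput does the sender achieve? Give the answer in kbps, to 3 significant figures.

t_tx = L/R = 1000/10800000000 = 9.25926e-08 s.
t_prop = 6200000/197000000 = 0.0314721 s; RTT = 0.0629442 s.
Cycle = t_tx + RTT = 0.0629443 s.
Throughput = L / cycle = 1000 / 0.0629443 = 15.9 kbps.

15.9 kbps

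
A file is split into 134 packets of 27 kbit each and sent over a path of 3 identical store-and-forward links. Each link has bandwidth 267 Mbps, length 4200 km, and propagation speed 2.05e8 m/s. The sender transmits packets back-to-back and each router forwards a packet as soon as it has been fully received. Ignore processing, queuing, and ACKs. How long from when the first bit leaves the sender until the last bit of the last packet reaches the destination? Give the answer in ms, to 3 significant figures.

75.2 ms

Per-hop transmission t_tx = L/R = 27000/267000000 = 0.101124 ms.
Per-hop propagation t_prop = 4200000/2.05e+08 = 20.4878 ms.
Pipeline fill: first packet needs 3·t_tx to clear all hops; remaining 133 packets each add one t_tx.
Total = (3+134-1)·t_tx + 3·t_prop = 136·0.101124 + 3·20.4878 = 75.2 ms.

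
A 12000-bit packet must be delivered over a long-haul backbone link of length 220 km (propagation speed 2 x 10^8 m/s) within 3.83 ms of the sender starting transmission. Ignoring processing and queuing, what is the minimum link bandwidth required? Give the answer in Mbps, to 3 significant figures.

4.40 Mbps

Propagation delay = 220000 / 200000000 = 1.1 ms.
Transmission budget = 3.83 − 1.1 = 2.73 ms.
R ≥ L / t_tx = 12000 bits / 0.00273 s = 4.40 Mbps.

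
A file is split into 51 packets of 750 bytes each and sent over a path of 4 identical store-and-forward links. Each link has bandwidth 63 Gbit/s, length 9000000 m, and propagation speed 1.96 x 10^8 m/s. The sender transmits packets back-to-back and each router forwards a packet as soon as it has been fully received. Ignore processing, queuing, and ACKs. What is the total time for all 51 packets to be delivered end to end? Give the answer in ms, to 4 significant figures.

Per-hop transmission t_tx = L/R = 6000/63000000000 = 9.52381e-05 ms.
Per-hop propagation t_prop = 9000000/196000000 = 45.9184 ms.
Pipeline fill: first packet needs 4·t_tx to clear all hops; remaining 50 packets each add one t_tx.
Total = (4+51-1)·t_tx + 4·t_prop = 54·9.52381e-05 + 4·45.9184 = 183.7 ms.

183.7 ms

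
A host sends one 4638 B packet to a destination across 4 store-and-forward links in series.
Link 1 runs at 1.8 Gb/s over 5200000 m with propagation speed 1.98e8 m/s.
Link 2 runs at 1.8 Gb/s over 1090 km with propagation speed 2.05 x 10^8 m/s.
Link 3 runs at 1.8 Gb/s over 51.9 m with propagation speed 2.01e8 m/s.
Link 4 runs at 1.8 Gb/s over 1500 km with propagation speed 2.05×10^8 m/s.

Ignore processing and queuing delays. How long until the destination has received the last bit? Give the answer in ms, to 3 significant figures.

L = 4638 × 8 = 37104 bits.
Transmission delay per hop = L/R = 37104/1800000000 = 0.0206133 ms; 4 hops → 0.0824533 ms.
Propagation delays (d/s per hop): 26.2626, 5.31707, 0.000258209, 7.31707 ms; sum = 38.897 ms.
End-to-end = 39.0 ms.

39.0 ms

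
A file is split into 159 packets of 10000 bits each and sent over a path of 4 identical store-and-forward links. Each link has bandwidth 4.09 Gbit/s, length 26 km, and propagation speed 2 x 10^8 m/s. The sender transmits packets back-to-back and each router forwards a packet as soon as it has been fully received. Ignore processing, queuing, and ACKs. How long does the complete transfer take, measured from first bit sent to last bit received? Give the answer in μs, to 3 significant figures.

Per-hop transmission t_tx = L/R = 10000/4090000000 = 2.44499 μs.
Per-hop propagation t_prop = 26000/200000000 = 130 μs.
Pipeline fill: first packet needs 4·t_tx to clear all hops; remaining 158 packets each add one t_tx.
Total = (4+159-1)·t_tx + 4·t_prop = 162·2.44499 + 4·130 = 916 μs.

916 μs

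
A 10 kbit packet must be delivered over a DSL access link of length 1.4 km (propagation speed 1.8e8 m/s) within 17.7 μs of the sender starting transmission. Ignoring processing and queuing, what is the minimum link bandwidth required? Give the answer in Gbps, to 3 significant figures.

1.01 Gbps

Propagation delay = 1400 / 180000000 = 7.77778 μs.
Transmission budget = 17.7 − 7.77778 = 9.92222 μs.
R ≥ L / t_tx = 10000 bits / 9.92222e-06 s = 1.01 Gbps.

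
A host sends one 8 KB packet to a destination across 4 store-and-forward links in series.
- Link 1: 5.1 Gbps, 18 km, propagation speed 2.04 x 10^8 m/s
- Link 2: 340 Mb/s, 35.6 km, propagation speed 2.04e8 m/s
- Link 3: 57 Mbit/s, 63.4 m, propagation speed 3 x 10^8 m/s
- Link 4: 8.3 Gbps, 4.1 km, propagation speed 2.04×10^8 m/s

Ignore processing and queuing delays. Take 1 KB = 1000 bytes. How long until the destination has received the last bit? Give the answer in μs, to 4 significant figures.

L = 64000 bits.
Transmission delays (L/R per hop): 12.549, 188.235, 1122.81, 7.71084 μs; sum = 1331.3 μs.
Propagation delays (d/s per hop): 88.2353, 174.51, 0.211333, 20.098 μs; sum = 283.054 μs.
End-to-end = 1614 μs.

1614 μs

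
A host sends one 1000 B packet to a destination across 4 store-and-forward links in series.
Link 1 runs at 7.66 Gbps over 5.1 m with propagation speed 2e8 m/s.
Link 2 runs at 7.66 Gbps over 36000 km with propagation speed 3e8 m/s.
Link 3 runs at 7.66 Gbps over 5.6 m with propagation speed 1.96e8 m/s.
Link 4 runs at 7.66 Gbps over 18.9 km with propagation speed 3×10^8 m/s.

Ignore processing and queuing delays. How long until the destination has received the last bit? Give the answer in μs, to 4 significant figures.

120100 μs

L = 1000 × 8 = 8000 bits.
Transmission delay per hop = L/R = 8000/7660000000 = 1.04439 μs; 4 hops → 4.17755 μs.
Propagation delays (d/s per hop): 0.0255, 120000, 0.0285714, 63 μs; sum = 120063 μs.
End-to-end = 120100 μs.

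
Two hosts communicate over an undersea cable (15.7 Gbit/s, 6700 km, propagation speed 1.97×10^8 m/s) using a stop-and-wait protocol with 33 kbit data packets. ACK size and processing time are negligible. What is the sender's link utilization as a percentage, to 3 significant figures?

t_tx = L/R = 33000/15700000000 = 2.10191e-06 s.
t_prop = 6700000/197000000 = 0.0340102 s; RTT = 0.0680203 s.
Cycle = t_tx + RTT = 0.0680224 s.
Utilization = t_tx / cycle = 2.10191e-06/0.0680224 = 0.00309 %.

0.00309 %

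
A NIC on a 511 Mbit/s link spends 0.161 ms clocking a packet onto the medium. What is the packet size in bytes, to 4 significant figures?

10280 bytes

L = R × t_tx = 511000000 b/s × 0.000161 s = 82271 bits.
In bytes: 82271 / 8 = 10280 bytes.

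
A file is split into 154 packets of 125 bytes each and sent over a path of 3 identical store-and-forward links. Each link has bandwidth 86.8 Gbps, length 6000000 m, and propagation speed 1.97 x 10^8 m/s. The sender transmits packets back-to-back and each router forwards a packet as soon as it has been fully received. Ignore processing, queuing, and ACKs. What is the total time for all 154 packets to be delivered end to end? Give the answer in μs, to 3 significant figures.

91400 μs

Per-hop transmission t_tx = L/R = 1000/86800000000 = 0.0115207 μs.
Per-hop propagation t_prop = 6000000/197000000 = 30456.9 μs.
Pipeline fill: first packet needs 3·t_tx to clear all hops; remaining 153 packets each add one t_tx.
Total = (3+154-1)·t_tx + 3·t_prop = 156·0.0115207 + 3·30456.9 = 91400 μs.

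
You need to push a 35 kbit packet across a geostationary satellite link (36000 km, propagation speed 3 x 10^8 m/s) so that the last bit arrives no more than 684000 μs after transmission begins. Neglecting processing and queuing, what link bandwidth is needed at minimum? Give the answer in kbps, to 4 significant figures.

Propagation delay = 36000000 / 300000000 = 120000 μs.
Transmission budget = 684000 − 120000 = 564000 μs.
R ≥ L / t_tx = 35000 bits / 0.564 s = 62.06 kbps.

62.06 kbps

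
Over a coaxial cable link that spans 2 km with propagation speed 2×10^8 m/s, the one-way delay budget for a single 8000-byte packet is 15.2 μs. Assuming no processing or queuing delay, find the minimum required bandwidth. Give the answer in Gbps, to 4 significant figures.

L = 64000 bits.
Propagation delay = 2000 / 200000000 = 10 μs.
Transmission budget = 15.2 − 10 = 5.2 μs.
R ≥ L / t_tx = 64000 bits / 5.2e-06 s = 12.31 Gbps.

12.31 Gbps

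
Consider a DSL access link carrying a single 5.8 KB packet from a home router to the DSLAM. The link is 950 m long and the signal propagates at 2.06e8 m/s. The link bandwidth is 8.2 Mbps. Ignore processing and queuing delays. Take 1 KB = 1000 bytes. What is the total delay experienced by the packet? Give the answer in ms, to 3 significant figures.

L = 46400 bits.
Transmission delay = L/R = 46400 / 8.2e+06 = 5.65854 ms.
Propagation delay = d/s = 950 m / 206000000 m/s = 0.00461165 ms.
Total = 5.66 ms.

5.66 ms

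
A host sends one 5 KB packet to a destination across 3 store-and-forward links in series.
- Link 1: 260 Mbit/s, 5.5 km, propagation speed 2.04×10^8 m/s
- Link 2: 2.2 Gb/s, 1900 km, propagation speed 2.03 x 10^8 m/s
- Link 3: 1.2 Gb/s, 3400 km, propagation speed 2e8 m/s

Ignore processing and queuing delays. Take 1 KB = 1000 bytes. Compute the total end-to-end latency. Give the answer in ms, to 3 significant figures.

L = 40000 bits.
Transmission delays (L/R per hop): 0.153846, 0.0181818, 0.0333333 ms; sum = 0.205361 ms.
Propagation delays (d/s per hop): 0.0269608, 9.35961, 17 ms; sum = 26.3866 ms.
End-to-end = 26.6 ms.

26.6 ms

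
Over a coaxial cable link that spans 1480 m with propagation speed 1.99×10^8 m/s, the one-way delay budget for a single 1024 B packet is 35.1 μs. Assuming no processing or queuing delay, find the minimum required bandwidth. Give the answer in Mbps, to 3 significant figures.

296 Mbps

L = 8192 bits.
Propagation delay = 1480 / 199000000 = 7.43719 μs.
Transmission budget = 35.1 − 7.43719 = 27.6628 μs.
R ≥ L / t_tx = 8192 bits / 2.76628e-05 s = 296 Mbps.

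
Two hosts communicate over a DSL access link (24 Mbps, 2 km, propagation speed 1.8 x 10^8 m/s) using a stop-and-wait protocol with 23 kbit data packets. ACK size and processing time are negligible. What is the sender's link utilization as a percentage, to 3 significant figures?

t_tx = L/R = 23000/24000000 = 0.000958333 s.
t_prop = 2000/180000000 = 1.11111e-05 s; RTT = 2.22222e-05 s.
Cycle = t_tx + RTT = 0.000980556 s.
Utilization = t_tx / cycle = 0.000958333/0.000980556 = 97.7 %.

97.7 %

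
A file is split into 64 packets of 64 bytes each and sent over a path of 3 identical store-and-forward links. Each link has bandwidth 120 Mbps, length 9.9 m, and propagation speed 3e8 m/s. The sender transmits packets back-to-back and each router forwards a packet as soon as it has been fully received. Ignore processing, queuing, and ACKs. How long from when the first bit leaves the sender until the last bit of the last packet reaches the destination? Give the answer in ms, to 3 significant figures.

Per-hop transmission t_tx = L/R = 512/120000000 = 0.00426667 ms.
Per-hop propagation t_prop = 9.9/300000000 = 3.3e-05 ms.
Pipeline fill: first packet needs 3·t_tx to clear all hops; remaining 63 packets each add one t_tx.
Total = (3+64-1)·t_tx + 3·t_prop = 66·0.00426667 + 3·3.3e-05 = 0.282 ms.

0.282 ms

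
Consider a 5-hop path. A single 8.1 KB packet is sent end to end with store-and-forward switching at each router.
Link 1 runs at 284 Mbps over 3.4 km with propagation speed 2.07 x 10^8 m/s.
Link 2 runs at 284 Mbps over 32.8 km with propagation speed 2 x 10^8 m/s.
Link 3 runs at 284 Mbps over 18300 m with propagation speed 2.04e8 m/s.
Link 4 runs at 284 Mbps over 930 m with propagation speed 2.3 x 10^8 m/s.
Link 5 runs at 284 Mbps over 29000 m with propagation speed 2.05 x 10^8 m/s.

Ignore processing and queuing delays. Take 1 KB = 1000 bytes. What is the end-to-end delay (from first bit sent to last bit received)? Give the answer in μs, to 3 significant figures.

L = 64800 bits.
Transmission delay per hop = L/R = 64800/284000000 = 228.169 μs; 5 hops → 1140.85 μs.
Propagation delays (d/s per hop): 16.4251, 164, 89.7059, 4.04348, 141.463 μs; sum = 415.638 μs.
End-to-end = 1560 μs.

1560 μs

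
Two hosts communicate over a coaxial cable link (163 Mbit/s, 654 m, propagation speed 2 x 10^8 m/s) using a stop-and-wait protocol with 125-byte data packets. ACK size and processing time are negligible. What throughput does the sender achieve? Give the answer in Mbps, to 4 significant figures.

78.90 Mbps

t_tx = L/R = 1000/163000000 = 6.13497e-06 s.
t_prop = 654/200000000 = 3.27e-06 s; RTT = 6.54e-06 s.
Cycle = t_tx + RTT = 1.2675e-05 s.
Throughput = L / cycle = 1000 / 1.2675e-05 = 78.90 Mbps.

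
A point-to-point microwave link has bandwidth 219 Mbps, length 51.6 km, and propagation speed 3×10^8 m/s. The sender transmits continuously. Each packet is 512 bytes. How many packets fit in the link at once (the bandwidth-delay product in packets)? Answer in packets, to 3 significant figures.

9.20 packets

Propagation delay = 51600 / 300000000 = 0.000172 s.
BDP = R × t_prop = 219000000 × 0.000172 = 37668 bits.
In packets of 4096 bits: 9.20 packets.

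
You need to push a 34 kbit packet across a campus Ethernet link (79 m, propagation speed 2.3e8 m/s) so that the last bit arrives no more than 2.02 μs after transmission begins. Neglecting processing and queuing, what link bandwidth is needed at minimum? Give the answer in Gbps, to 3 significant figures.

Propagation delay = 79 / 2.3e+08 = 0.343478 μs.
Transmission budget = 2.02 − 0.343478 = 1.67652 μs.
R ≥ L / t_tx = 34000 bits / 1.67652e-06 s = 20.3 Gbps.

20.3 Gbps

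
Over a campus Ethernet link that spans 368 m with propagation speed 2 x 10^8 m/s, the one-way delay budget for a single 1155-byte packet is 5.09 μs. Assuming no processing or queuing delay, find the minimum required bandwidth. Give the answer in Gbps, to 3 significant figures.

2.84 Gbps

L = 9240 bits.
Propagation delay = 368 / 200000000 = 1.84 μs.
Transmission budget = 5.09 − 1.84 = 3.25 μs.
R ≥ L / t_tx = 9240 bits / 3.25e-06 s = 2.84 Gbps.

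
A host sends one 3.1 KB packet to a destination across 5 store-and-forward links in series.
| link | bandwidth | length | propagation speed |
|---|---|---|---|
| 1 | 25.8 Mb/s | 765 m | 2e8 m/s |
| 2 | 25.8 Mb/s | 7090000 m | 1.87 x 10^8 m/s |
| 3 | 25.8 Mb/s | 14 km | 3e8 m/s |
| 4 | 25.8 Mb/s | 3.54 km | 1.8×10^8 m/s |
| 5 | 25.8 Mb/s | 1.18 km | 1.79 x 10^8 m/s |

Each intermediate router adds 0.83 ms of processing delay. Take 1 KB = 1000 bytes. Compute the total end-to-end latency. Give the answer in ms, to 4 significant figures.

L = 24800 bits.
Transmission delay per hop = L/R = 24800/25800000 = 0.96124 ms; 5 hops → 4.8062 ms.
Propagation delays (d/s per hop): 0.003825, 37.9144, 0.0466667, 0.0196667, 0.00659218 ms; sum = 37.9912 ms.
Processing at 4 router(s): 4 × 0.83 ms = 3.32 ms.
End-to-end = 46.12 ms.

46.12 ms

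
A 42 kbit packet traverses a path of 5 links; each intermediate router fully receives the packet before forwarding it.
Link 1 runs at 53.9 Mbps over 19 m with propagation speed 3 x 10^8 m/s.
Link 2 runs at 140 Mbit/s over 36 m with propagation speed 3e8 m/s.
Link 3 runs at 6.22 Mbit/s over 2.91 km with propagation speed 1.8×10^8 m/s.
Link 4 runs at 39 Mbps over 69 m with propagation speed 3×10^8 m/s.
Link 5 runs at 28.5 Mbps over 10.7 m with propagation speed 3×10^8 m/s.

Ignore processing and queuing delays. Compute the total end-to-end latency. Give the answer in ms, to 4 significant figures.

10.40 ms

L = 42000 bits.
Transmission delays (L/R per hop): 0.779221, 0.3, 6.75241, 1.07692, 1.47368 ms; sum = 10.3822 ms.
Propagation delays (d/s per hop): 6.33333e-05, 0.00012, 0.0161667, 0.00023, 3.56667e-05 ms; sum = 0.0166157 ms.
End-to-end = 10.40 ms.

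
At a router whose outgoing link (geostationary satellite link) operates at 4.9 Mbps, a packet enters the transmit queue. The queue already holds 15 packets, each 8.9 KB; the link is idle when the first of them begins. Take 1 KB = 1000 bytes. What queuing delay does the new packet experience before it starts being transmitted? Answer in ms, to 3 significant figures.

Each queued packet: L/R = 71200/4900000 = 14.5306 ms.
15 queued → 217.959 ms.
Queuing delay = 218 ms.

218 ms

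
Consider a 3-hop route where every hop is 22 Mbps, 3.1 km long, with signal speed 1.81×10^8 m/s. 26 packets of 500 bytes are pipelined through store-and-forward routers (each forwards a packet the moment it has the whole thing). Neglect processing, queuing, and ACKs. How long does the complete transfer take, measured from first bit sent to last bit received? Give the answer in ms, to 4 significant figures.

Per-hop transmission t_tx = L/R = 4000/22000000 = 0.181818 ms.
Per-hop propagation t_prop = 3100/181000000 = 0.0171271 ms.
Pipeline fill: first packet needs 3·t_tx to clear all hops; remaining 25 packets each add one t_tx.
Total = (3+26-1)·t_tx + 3·t_prop = 28·0.181818 + 3·0.0171271 = 5.142 ms.

5.142 ms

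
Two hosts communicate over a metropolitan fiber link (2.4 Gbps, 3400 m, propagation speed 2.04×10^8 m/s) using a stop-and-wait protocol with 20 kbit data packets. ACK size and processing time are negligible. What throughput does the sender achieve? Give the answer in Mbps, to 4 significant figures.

t_tx = L/R = 20000/2400000000 = 8.33333e-06 s.
t_prop = 3400/204000000 = 1.66667e-05 s; RTT = 3.33333e-05 s.
Cycle = t_tx + RTT = 4.16667e-05 s.
Throughput = L / cycle = 20000 / 4.16667e-05 = 480.0 Mbps.

480.0 Mbps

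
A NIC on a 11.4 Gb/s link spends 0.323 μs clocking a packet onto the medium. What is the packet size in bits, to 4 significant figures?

L = R × t_tx = 11400000000 b/s × 3.23e-07 s = 3682.2 bits.

3682 bits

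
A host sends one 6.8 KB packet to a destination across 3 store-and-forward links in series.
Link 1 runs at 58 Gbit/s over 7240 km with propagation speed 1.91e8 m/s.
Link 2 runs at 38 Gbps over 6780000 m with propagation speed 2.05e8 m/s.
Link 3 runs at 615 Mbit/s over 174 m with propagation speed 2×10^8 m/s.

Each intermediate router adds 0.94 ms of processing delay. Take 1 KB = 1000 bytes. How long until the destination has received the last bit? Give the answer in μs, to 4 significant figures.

L = 54400 bits.
Transmission delays (L/R per hop): 0.937931, 1.43158, 88.4553 μs; sum = 90.8248 μs.
Propagation delays (d/s per hop): 37905.8, 33073.2, 0.87 μs; sum = 70979.8 μs.
Processing at 2 router(s): 2 × 0.94 ms = 1880 μs.
End-to-end = 72950 μs.

72950 μs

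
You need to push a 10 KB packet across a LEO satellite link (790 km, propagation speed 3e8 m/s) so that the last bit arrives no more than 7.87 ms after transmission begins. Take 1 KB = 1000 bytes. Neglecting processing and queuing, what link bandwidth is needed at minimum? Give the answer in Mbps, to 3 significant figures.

15.3 Mbps

L = 80000 bits.
Propagation delay = 790000 / 300000000 = 2.63333 ms.
Transmission budget = 7.87 − 2.63333 = 5.23667 ms.
R ≥ L / t_tx = 80000 bits / 0.00523667 s = 15.3 Mbps.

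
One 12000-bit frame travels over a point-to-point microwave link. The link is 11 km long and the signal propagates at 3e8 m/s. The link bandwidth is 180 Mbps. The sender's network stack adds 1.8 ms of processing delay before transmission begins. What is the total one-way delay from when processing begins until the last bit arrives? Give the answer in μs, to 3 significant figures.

Transmission delay = L/R = 12000 / 180000000 = 66.6667 μs.
Propagation delay = d/s = 11000 m / 300000000 m/s = 36.6667 μs.
Plus processing delay 1.8 ms = 1800 μs.
Total = 1900 μs.

1900 μs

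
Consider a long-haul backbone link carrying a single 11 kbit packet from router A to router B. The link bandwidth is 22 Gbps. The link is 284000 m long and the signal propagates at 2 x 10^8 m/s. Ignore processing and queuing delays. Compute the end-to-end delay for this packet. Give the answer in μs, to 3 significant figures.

L = 11000 bits.
Transmission delay = L/R = 11000 / 22000000000 = 0.5 μs.
Propagation delay = d/s = 284000 m / 200000000 m/s = 1420 μs.
Total = 1420 μs.

1420 μs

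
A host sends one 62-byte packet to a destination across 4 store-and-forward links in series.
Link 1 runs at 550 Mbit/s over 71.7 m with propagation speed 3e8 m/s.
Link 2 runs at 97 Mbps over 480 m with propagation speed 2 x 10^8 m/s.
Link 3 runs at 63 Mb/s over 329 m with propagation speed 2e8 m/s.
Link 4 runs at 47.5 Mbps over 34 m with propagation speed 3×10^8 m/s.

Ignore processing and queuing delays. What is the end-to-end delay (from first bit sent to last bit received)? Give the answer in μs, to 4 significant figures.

28.73 μs

L = 62 × 8 = 496 bits.
Transmission delays (L/R per hop): 0.901818, 5.1134, 7.87302, 10.4421 μs; sum = 24.3303 μs.
Propagation delays (d/s per hop): 0.239, 2.4, 1.645, 0.113333 μs; sum = 4.39733 μs.
End-to-end = 28.73 μs.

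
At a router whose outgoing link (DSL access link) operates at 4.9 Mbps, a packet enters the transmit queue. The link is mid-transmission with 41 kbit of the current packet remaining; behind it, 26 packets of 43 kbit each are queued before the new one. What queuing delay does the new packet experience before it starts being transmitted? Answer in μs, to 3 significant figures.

Each queued packet: L/R = 43000/4900000 = 8775.51 μs.
26 queued → 228163 μs.
Plus remaining 41000 bits of current packet: 8367.35 μs.
Queuing delay = 237000 μs.

237000 μs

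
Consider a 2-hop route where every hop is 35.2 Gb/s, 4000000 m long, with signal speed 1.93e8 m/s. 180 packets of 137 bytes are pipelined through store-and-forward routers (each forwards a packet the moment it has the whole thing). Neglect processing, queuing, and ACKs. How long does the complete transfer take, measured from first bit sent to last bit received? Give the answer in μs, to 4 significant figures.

Per-hop transmission t_tx = L/R = 1096/35200000000 = 0.0311364 μs.
Per-hop propagation t_prop = 4000000/193000000 = 20725.4 μs.
Pipeline fill: first packet needs 2·t_tx to clear all hops; remaining 179 packets each add one t_tx.
Total = (2+180-1)·t_tx + 2·t_prop = 181·0.0311364 + 2·20725.4 = 41460 μs.

41460 μs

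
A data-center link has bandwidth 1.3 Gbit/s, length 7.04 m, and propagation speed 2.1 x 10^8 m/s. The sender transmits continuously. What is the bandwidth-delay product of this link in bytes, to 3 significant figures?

5.45 bytes

Propagation delay = 7.04 / 210000000 = 3.35238e-08 s.
BDP = R × t_prop = 1300000000 × 3.35238e-08 = 43.581 bits.
In bytes: 43.581/8 = 5.45 bytes.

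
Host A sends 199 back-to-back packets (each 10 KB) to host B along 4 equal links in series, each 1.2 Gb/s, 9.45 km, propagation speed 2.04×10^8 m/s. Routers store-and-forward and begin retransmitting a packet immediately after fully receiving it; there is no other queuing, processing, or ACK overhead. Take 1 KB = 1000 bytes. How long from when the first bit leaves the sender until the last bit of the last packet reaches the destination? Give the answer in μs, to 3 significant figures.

Per-hop transmission t_tx = L/R = 80000/1200000000 = 66.6667 μs.
Per-hop propagation t_prop = 9450/204000000 = 46.3235 μs.
Pipeline fill: first packet needs 4·t_tx to clear all hops; remaining 198 packets each add one t_tx.
Total = (4+199-1)·t_tx + 4·t_prop = 202·66.6667 + 4·46.3235 = 13700 μs.

13700 μs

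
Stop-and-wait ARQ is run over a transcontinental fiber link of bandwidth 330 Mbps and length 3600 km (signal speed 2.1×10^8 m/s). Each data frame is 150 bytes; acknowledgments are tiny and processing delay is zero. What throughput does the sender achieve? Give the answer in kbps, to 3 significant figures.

35.0 kbps

t_tx = L/R = 1200/330000000 = 3.63636e-06 s.
t_prop = 3600000/210000000 = 0.0171429 s; RTT = 0.0342857 s.
Cycle = t_tx + RTT = 0.0342894 s.
Throughput = L / cycle = 1200 / 0.0342894 = 35.0 kbps.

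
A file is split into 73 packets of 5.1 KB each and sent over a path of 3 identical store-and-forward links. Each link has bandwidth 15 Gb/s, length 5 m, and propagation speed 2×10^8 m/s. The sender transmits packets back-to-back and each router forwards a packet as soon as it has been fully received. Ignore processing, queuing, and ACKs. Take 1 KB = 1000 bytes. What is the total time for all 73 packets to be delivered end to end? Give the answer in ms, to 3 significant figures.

Per-hop transmission t_tx = L/R = 40800/15000000000 = 0.00272 ms.
Per-hop propagation t_prop = 5/200000000 = 2.5e-05 ms.
Pipeline fill: first packet needs 3·t_tx to clear all hops; remaining 72 packets each add one t_tx.
Total = (3+73-1)·t_tx + 3·t_prop = 75·0.00272 + 3·2.5e-05 = 0.204 ms.

0.204 ms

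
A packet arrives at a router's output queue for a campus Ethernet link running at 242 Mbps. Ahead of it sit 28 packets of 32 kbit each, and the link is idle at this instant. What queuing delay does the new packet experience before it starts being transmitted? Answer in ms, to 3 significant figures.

3.70 ms

Each queued packet: L/R = 32000/242000000 = 0.132231 ms.
28 queued → 3.70248 ms.
Queuing delay = 3.70 ms.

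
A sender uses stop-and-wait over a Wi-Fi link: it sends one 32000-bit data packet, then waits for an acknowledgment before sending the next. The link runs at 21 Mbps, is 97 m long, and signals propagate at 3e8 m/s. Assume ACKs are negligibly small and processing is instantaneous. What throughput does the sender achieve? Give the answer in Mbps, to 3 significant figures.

t_tx = L/R = 32000/21000000 = 0.00152381 s.
t_prop = 97/300000000 = 3.23333e-07 s; RTT = 6.46667e-07 s.
Cycle = t_tx + RTT = 0.00152446 s.
Throughput = L / cycle = 32000 / 0.00152446 = 21.0 Mbps.

21.0 Mbps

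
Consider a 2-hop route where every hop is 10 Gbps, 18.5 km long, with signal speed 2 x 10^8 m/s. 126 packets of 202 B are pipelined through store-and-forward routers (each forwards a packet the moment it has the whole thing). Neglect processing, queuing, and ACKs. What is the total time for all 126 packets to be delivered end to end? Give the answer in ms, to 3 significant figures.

0.206 ms

Per-hop transmission t_tx = L/R = 1616/10000000000 = 0.0001616 ms.
Per-hop propagation t_prop = 18500/200000000 = 0.0925 ms.
Pipeline fill: first packet needs 2·t_tx to clear all hops; remaining 125 packets each add one t_tx.
Total = (2+126-1)·t_tx + 2·t_prop = 127·0.0001616 + 2·0.0925 = 0.206 ms.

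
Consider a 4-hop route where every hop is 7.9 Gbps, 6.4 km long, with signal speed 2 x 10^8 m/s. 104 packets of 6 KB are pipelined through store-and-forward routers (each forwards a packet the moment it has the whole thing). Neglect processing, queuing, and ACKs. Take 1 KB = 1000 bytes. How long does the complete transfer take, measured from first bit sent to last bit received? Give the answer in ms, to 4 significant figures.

Per-hop transmission t_tx = L/R = 48000/7900000000 = 0.00607595 ms.
Per-hop propagation t_prop = 6400/200000000 = 0.032 ms.
Pipeline fill: first packet needs 4·t_tx to clear all hops; remaining 103 packets each add one t_tx.
Total = (4+104-1)·t_tx + 4·t_prop = 107·0.00607595 + 4·0.032 = 0.7781 ms.

0.7781 ms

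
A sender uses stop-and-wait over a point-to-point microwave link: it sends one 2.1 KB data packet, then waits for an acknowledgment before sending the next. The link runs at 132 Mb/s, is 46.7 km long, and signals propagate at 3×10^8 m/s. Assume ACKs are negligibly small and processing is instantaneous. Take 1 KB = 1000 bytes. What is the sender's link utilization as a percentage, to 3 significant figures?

t_tx = L/R = 16800/132000000 = 0.000127273 s.
t_prop = 46700/300000000 = 0.000155667 s; RTT = 0.000311333 s.
Cycle = t_tx + RTT = 0.000438606 s.
Utilization = t_tx / cycle = 0.000127273/0.000438606 = 29.0 %.

29.0 %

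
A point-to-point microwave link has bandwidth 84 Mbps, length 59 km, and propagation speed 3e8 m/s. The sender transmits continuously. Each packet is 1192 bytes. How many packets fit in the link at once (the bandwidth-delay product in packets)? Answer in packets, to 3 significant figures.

Propagation delay = 59000 / 300000000 = 0.000196667 s.
BDP = R × t_prop = 84000000 × 0.000196667 = 16520 bits.
In packets of 9536 bits: 1.73 packets.

1.73 packets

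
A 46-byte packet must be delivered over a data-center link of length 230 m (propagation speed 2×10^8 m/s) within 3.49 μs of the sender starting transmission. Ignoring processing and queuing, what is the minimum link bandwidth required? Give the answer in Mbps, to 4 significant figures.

157.3 Mbps

L = 368 bits.
Propagation delay = 230 / 200000000 = 1.15 μs.
Transmission budget = 3.49 − 1.15 = 2.34 μs.
R ≥ L / t_tx = 368 bits / 2.34e-06 s = 157.3 Mbps.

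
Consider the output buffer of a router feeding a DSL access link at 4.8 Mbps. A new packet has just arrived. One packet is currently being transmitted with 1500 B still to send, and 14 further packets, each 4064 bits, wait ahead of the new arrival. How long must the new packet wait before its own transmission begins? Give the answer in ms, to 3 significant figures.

14.4 ms

Each queued packet: L/R = 4064/4800000 = 0.846667 ms.
14 queued → 11.8533 ms.
Plus remaining 12000 bits of current packet: 2.5 ms.
Queuing delay = 14.4 ms.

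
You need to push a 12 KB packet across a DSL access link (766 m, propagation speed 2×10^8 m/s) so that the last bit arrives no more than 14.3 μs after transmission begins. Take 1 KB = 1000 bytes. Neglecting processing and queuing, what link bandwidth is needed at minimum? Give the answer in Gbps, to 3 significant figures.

9.17 Gbps

L = 96000 bits.
Propagation delay = 766 / 200000000 = 3.83 μs.
Transmission budget = 14.3 − 3.83 = 10.47 μs.
R ≥ L / t_tx = 96000 bits / 1.047e-05 s = 9.17 Gbps.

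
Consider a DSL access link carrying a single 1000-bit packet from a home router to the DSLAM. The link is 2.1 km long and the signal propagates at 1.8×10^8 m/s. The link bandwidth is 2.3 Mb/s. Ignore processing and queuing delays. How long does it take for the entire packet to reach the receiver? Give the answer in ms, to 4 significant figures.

Transmission delay = L/R = 1000 / 2300000 = 0.434783 ms.
Propagation delay = d/s = 2100 m / 180000000 m/s = 0.0116667 ms.
Total = 0.4464 ms.

0.4464 ms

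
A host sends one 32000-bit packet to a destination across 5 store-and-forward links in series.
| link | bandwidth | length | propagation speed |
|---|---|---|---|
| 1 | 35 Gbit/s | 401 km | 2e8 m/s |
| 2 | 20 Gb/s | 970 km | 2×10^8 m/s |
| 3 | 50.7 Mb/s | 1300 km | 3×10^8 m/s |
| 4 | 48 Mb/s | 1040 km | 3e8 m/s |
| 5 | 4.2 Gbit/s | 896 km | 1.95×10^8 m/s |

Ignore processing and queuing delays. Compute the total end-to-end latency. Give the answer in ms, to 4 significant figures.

Transmission delays (L/R per hop): 0.000914286, 0.0016, 0.631164, 0.666667, 0.00761905 ms; sum = 1.30796 ms.
Propagation delays (d/s per hop): 2.005, 4.85, 4.33333, 3.46667, 4.59487 ms; sum = 19.2499 ms.
End-to-end = 20.56 ms.

20.56 ms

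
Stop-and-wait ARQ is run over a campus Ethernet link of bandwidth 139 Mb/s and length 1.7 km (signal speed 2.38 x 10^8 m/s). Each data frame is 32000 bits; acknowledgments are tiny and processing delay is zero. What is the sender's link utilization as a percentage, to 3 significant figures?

t_tx = L/R = 32000/139000000 = 0.000230216 s.
t_prop = 1700/238000000 = 7.14286e-06 s; RTT = 1.42857e-05 s.
Cycle = t_tx + RTT = 0.000244502 s.
Utilization = t_tx / cycle = 0.000230216/0.000244502 = 94.2 %.

94.2 %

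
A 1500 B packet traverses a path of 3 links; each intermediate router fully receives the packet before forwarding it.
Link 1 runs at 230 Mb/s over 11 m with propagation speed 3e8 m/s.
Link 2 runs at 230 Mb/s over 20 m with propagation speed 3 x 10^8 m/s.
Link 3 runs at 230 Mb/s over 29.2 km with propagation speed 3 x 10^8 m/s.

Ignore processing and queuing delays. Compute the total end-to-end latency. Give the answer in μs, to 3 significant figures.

L = 1500 × 8 = 12000 bits.
Transmission delay per hop = L/R = 12000/230000000 = 52.1739 μs; 3 hops → 156.522 μs.
Propagation delays (d/s per hop): 0.0366667, 0.0666667, 97.3333 μs; sum = 97.4367 μs.
End-to-end = 254 μs.

254 μs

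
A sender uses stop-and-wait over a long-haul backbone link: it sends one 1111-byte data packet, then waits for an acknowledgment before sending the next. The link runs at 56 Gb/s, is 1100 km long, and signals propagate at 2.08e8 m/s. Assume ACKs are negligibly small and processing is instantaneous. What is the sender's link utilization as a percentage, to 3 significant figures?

0.00150 %

t_tx = L/R = 8888/56000000000 = 1.58714e-07 s.
t_prop = 1100000/208000000 = 0.00528846 s; RTT = 0.0105769 s.
Cycle = t_tx + RTT = 0.0105771 s.
Utilization = t_tx / cycle = 1.58714e-07/0.0105771 = 0.00150 %.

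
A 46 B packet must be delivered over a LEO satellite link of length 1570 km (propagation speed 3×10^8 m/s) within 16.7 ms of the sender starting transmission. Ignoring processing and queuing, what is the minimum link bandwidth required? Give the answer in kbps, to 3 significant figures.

L = 368 bits.
Propagation delay = 1570000 / 300000000 = 5.23333 ms.
Transmission budget = 16.7 − 5.23333 = 11.4667 ms.
R ≥ L / t_tx = 368 bits / 0.0114667 s = 32.1 kbps.

32.1 kbps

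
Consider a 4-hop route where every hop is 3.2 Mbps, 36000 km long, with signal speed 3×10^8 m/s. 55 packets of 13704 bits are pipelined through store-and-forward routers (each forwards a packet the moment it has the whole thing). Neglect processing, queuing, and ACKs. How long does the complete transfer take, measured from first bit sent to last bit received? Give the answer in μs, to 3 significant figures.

Per-hop transmission t_tx = L/R = 13704/3200000 = 4282.5 μs.
Per-hop propagation t_prop = 36000000/300000000 = 120000 μs.
Pipeline fill: first packet needs 4·t_tx to clear all hops; remaining 54 packets each add one t_tx.
Total = (4+55-1)·t_tx + 4·t_prop = 58·4282.5 + 4·120000 = 728000 μs.

728000 μs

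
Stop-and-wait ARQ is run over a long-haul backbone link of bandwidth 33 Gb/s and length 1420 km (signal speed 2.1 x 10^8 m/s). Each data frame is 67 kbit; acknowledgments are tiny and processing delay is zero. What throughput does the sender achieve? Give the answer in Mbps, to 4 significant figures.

t_tx = L/R = 67000/33000000000 = 2.0303e-06 s.
t_prop = 1420000/210000000 = 0.0067619 s; RTT = 0.0135238 s.
Cycle = t_tx + RTT = 0.0135258 s.
Throughput = L / cycle = 67000 / 0.0135258 = 4.953 Mbps.

4.953 Mbps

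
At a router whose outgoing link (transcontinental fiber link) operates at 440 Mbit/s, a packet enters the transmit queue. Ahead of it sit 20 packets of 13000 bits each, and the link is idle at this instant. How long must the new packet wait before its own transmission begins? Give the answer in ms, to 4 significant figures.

Each queued packet: L/R = 13000/440000000 = 0.0295455 ms.
20 queued → 0.590909 ms.
Queuing delay = 0.5909 ms.

0.5909 ms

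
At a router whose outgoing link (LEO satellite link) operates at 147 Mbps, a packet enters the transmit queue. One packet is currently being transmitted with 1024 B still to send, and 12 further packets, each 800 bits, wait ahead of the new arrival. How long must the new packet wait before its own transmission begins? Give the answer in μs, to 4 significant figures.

Each queued packet: L/R = 800/147000000 = 5.44218 μs.
12 queued → 65.3061 μs.
Plus remaining 8192 bits of current packet: 55.7279 μs.
Queuing delay = 121.0 μs.

121.0 μs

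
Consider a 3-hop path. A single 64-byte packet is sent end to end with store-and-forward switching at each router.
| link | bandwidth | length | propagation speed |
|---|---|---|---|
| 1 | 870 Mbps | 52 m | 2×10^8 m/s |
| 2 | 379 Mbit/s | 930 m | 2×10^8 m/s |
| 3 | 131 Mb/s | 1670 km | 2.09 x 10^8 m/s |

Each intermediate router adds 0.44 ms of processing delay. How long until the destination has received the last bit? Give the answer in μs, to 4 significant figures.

L = 64 × 8 = 512 bits.
Transmission delays (L/R per hop): 0.588506, 1.35092, 3.9084 μs; sum = 5.84783 μs.
Propagation delays (d/s per hop): 0.26, 4.65, 7990.43 μs; sum = 7995.34 μs.
Processing at 2 router(s): 2 × 0.44 ms = 880 μs.
End-to-end = 8881 μs.

8881 μs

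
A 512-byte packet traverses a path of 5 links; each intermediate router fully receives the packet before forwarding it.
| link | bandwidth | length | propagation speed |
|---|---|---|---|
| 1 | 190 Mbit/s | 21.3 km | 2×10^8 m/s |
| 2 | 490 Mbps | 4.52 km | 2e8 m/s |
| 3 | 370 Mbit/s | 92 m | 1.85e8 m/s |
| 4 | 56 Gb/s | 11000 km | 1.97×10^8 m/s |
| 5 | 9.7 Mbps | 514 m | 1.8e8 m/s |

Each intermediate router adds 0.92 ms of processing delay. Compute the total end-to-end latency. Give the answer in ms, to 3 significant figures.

60.1 ms

L = 512 × 8 = 4096 bits.
Transmission delays (L/R per hop): 0.0215579, 0.00835918, 0.0110703, 7.31429e-05, 0.422268 ms; sum = 0.463329 ms.
Propagation delays (d/s per hop): 0.1065, 0.0226, 0.000497297, 55.8376, 0.00285556 ms; sum = 55.97 ms.
Processing at 4 router(s): 4 × 0.92 ms = 3.68 ms.
End-to-end = 60.1 ms.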